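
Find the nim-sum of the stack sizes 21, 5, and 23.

Compute the nim-sum pairwise:
21 ⊕ 5 = 16
16 ⊕ 23 = 7

7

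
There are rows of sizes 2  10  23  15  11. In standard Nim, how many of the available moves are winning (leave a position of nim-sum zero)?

1

Compute the nim-sum pairwise:
2 ⊕ 10 = 8
8 ⊕ 23 = 31
31 ⊕ 15 = 16
16 ⊕ 11 = 27
The overall nim-sum is X = 27. A row of size p has a winning move iff p XOR X < p (reduce it to p XOR X).
  2: 2 XOR 27 = 25 ≥ 2 — no move.
  10: 10 XOR 27 = 17 ≥ 10 — no move.
  23: 23 XOR 27 = 12 < 23 — winning move (to 12).
  15: 15 XOR 27 = 20 ≥ 15 — no move.
  11: 11 XOR 27 = 16 ≥ 11 — no move.
That gives 1 winning move.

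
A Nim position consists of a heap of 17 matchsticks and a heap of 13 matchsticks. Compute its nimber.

Nim-sum: 17 XOR 13 = 28.

28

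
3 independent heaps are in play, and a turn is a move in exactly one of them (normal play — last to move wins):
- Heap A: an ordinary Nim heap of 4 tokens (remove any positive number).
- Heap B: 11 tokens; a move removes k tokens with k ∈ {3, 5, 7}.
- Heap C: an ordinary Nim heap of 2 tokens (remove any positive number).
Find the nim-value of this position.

Heap A is a plain Nim heap of size 4, so its Grundy value is 4.
Build the Grundy sequence for heap B with g(k) = mex{g(k−s) : s ∈ {3, 5, 7}, s ≤ k}:
g(0) = mex{} = 0
g(1) = mex{} = 0
g(2) = mex{} = 0
g(3) = mex{0} = 1
g(4) = mex{0} = 1
g(5) = mex{0} = 1
g(6) = mex{0,1} = 2
g(7) = mex{0,1} = 2
g(8) = mex{0,1} = 2
g(9) = mex{0,1,2} = 3
g(10) = mex{1,2} = 0
g(11) = mex{1,2} = 0
So g(11) = 0.
Heap C is a plain Nim heap of size 2, so its Grundy value is 2.
The value of a disjunctive sum is the nim-sum of the parts.
Combined value = 4 XOR 0 XOR 2 = 6.

6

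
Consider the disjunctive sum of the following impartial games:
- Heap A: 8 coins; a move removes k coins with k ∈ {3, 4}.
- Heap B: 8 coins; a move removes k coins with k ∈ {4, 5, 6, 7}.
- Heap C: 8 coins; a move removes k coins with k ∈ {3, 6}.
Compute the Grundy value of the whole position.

Build the Grundy sequence for heap A with g(k) = mex{g(k−s) : s ∈ {3, 4}, s ≤ k}:
k:     0  1  2  3  4  5  6  7  8
g(k):  0  0  0  1  1  1  2  0  0
So g(8) = 0.
Build the Grundy sequence for heap B with g(k) = mex{g(k−s) : s ∈ {4, 5, 6, 7}, s ≤ k}:
k:     0  1  2  3  4  5  6  7  8
g(k):  0  0  0  0  1  1  1  1  2
So g(8) = 2.
For heap C, compute g(0), g(1), … with moves {3, 6}:
g(0) = mex{} = 0
g(1) = mex{} = 0
g(2) = mex{} = 0
g(3) = mex{0} = 1
g(4) = mex{0} = 1
g(5) = mex{0} = 1
g(6) = mex{0,1} = 2
g(7) = mex{0,1} = 2
g(8) = mex{0,1} = 2
So g(8) = 2.
By the Sprague-Grundy theorem, the Grundy value of a sum of independent games is the XOR of the component values.
Combined value = 0 XOR 2 XOR 2 = 0.

0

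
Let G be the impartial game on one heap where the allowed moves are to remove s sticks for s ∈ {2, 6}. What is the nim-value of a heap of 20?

0

Compute g(0), g(1), … for moves {2, 6}:
k:     0  1  2  3  4  5  6  7  8  9 10 11 12 13 14 15 16 17 18 19 20
g(k):  0  0  1  1  0  0  1  1  0  0  1  1  0  0  1  1  0  0  1  1  0
So g(20) = 0.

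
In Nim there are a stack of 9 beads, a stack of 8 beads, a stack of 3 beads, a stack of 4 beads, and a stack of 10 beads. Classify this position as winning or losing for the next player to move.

Winning position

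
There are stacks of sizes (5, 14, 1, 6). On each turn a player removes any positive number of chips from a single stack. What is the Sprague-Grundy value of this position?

12

Write each in binary and XOR column by column:
  0101  (5)
  1110  (14)
  0001  (1)
  0110  (6)
  ----
  1100  (12)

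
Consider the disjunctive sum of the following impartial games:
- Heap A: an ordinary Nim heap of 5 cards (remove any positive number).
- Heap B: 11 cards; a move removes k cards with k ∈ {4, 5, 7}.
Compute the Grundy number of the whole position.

5

Heap A is a plain Nim heap of size 5, so its Grundy value is 5.
For heap B, compute g(0), g(1), … with moves {4, 5, 7}:
g(0) = mex{} = 0
g(1) = mex{} = 0
g(2) = mex{} = 0
g(3) = mex{} = 0
g(4) = mex{0} = 1
g(5) = mex{0} = 1
g(6) = mex{0} = 1
g(7) = mex{0} = 1
g(8) = mex{0,1} = 2
g(9) = mex{0,1} = 2
g(10) = mex{0,1} = 2
g(11) = mex{1} = 0
So g(11) = 0.
By the Sprague-Grundy theorem, the Grundy value of a sum of independent games is the XOR of the component values.
Combined value = 5 ⊕ 0 = 5.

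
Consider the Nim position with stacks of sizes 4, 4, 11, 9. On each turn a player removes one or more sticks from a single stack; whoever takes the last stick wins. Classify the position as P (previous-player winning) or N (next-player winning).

N-position

Bitwise XOR of the heap sizes:
  0100  (4)
  0100  (4)
  1011  (11)
  1001  (9)
  ----
  0010  (2)
The nim-sum is 2 ≠ 0, so this is an N-position: the player to move can win.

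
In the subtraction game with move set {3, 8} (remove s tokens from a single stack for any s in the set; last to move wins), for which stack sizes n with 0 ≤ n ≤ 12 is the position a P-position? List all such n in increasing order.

0, 1, 2, 6, 7, 11, 12

Grundy values for subtraction set {3, 8}:
k:     0  1  2  3  4  5  6  7  8  9 10 11 12
g(k):  0  0  0  1  1  1  0  0  2  1  1  0  0
The P-positions (g = 0) in 0..12 are 0, 1, 2, 6, 7, 11, 12.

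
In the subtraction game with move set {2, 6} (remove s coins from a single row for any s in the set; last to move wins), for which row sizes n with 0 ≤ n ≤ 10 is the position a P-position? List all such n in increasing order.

Grundy values for subtraction set {2, 6}:
g(0) = mex{} = 0
g(1) = mex{} = 0
g(2) = mex{0} = 1
g(3) = mex{0} = 1
g(4) = mex{1} = 0
g(5) = mex{1} = 0
g(6) = mex{0} = 1
g(7) = mex{0} = 1
g(8) = mex{1} = 0
g(9) = mex{1} = 0
g(10) = mex{0} = 1
The P-positions (g = 0) in 0..10 are 0, 1, 4, 5, 8, 9.

0, 1, 4, 5, 8, 9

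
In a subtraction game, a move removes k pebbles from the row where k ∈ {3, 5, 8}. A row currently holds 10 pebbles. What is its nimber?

3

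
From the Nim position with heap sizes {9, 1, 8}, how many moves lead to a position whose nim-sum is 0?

In binary:
  1001  (9)
  0001  (1)
  1000  (8)
  ----
  0000  (0)
The nim-sum is already 0, so every move leaves a nonzero nim-sum — there are no winning moves.

0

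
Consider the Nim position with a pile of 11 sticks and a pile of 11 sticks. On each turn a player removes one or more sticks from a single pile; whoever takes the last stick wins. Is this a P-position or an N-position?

P-position

Bitwise XOR of the heap sizes:
  1011  (11)
  1011  (11)
  ----
  0000  (0)
The nim-sum is 0, so this is a P-position: the player to move is in a losing position under optimal play.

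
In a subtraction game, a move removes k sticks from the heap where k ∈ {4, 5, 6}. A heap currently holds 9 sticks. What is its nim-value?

Build the Grundy sequence with g(k) = mex{g(k−s) : s ∈ {4, 5, 6}, s ≤ k}:
k:     0  1  2  3  4  5  6  7  8  9
g(k):  0  0  0  0  1  1  1  1  2  2
So g(9) = 2.

2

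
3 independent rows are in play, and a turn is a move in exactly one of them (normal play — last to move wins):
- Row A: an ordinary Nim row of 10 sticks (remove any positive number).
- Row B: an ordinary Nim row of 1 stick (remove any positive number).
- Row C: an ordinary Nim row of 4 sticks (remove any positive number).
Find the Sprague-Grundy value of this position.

15

Row A is a plain Nim row of size 10, so its Grundy value is 10.
Row B is a plain Nim row of size 1, so its Grundy value is 1.
Row C is a plain Nim row of size 4, so its Grundy value is 4.
The value of a disjunctive sum is the nim-sum of the parts.
Combined value = 10 XOR 1 XOR 4 = 15.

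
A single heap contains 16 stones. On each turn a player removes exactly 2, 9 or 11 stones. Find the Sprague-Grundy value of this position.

2

Grundy values for subtraction set {2, 9, 11}:
k:     0  1  2  3  4  5  6  7  8  9 10 11 12 13 14 15 16
g(k):  0  0  1  1  0  0  1  1  0  2  1  3  2  2  3  3  2
So g(16) = 2.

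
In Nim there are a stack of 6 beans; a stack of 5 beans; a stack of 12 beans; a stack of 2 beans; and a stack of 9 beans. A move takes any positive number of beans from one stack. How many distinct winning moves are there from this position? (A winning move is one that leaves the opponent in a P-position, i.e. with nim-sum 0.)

3

Compute the nim-sum pairwise:
6 XOR 5 = 3
3 XOR 12 = 15
15 XOR 2 = 13
13 XOR 9 = 4
The overall nim-sum is X = 4. A stack of size p has a winning move iff p XOR X < p (reduce it to p XOR X).
  6: 6 XOR 4 = 2 < 6 — winning move (to 2).
  5: 5 XOR 4 = 1 < 5 — winning move (to 1).
  12: 12 XOR 4 = 8 < 12 — winning move (to 8).
  2: 2 XOR 4 = 6 ≥ 2 — no move.
  9: 9 XOR 4 = 13 ≥ 9 — no move.
That gives 3 winning moves.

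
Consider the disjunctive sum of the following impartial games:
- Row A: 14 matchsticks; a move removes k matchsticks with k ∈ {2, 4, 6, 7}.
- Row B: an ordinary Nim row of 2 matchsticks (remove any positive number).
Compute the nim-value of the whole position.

0

Grundy values for row A (subtraction set {2, 4, 6, 7}):
k:     0  1  2  3  4  5  6  7  8  9 10 11 12 13 14
g(k):  0  0  1  1  2  2  3  3  4  0  0  1  1  2  2
So g(14) = 2.
Row B is a plain Nim row of size 2, so its Grundy value is 2.
By the Sprague-Grundy theorem, the Grundy value of a sum of independent games is the XOR of the component values.
Combined value = 2 XOR 2 = 0.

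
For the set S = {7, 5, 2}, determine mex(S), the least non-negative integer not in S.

0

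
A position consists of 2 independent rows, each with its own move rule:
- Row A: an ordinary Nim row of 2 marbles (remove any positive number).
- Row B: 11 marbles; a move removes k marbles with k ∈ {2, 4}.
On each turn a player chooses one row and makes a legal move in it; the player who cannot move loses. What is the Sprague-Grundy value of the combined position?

Row A is a plain Nim row of size 2, so its Grundy value is 2.
Build the Grundy sequence for row B with g(k) = mex{g(k−s) : s ∈ {2, 4}, s ≤ k}:
g(0) = mex{} = 0
g(1) = mex{} = 0
g(2) = mex{0} = 1
g(3) = mex{0} = 1
g(4) = mex{0,1} = 2
g(5) = mex{0,1} = 2
g(6) = mex{1,2} = 0
g(7) = mex{1,2} = 0
g(8) = mex{0,2} = 1
g(9) = mex{0,2} = 1
g(10) = mex{0,1} = 2
g(11) = mex{0,1} = 2
So g(11) = 2.
By the Sprague-Grundy theorem, the Grundy value of a sum of independent games is the XOR of the component values.
Combined value = 2 ⊕ 2 = 0.

0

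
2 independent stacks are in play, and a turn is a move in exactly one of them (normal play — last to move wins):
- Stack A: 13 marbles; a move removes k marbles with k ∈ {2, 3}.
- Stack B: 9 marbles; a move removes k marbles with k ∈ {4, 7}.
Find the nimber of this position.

For stack A, compute g(0), g(1), … with moves {2, 3}:
g(0) = mex{} = 0
g(1) = mex{} = 0
g(2) = mex{0} = 1
g(3) = mex{0} = 1
g(4) = mex{0,1} = 2
g(5) = mex{1} = 0
g(6) = mex{1,2} = 0
g(7) = mex{0,2} = 1
g(8) = mex{0} = 1
g(9) = mex{0,1} = 2
g(10) = mex{1} = 0
g(11) = mex{1,2} = 0
g(12) = mex{0,2} = 1
g(13) = mex{0} = 1
So g(13) = 1.
Grundy values for stack B (subtraction set {4, 7}):
g(0) = mex{} = 0
g(1) = mex{} = 0
g(2) = mex{} = 0
g(3) = mex{} = 0
g(4) = mex{0} = 1
g(5) = mex{0} = 1
g(6) = mex{0} = 1
g(7) = mex{0} = 1
g(8) = mex{0,1} = 2
g(9) = mex{0,1} = 2
So g(9) = 2.
The value of a disjunctive sum is the nim-sum of the parts.
Combined value = 1 XOR 2 = 3.

3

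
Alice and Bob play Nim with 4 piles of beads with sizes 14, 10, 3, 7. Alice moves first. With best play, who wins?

Bob wins

Bitwise XOR of the heap sizes:
  1110  (14)
  1010  (10)
  0011  (3)
  0111  (7)
  ----
  0000  (0)
The nim-sum is 0, so this is a P-position: the player to move is in a losing position under optimal play; Alice is about to move from it and so loses — Bob wins.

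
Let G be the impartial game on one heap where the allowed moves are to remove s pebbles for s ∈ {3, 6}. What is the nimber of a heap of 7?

2

Compute g(0), g(1), … for moves {3, 6}:
k:     0  1  2  3  4  5  6  7
g(k):  0  0  0  1  1  1  2  2
So g(7) = 2.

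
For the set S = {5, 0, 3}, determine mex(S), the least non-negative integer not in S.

1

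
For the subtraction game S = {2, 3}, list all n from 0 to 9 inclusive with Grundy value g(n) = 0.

0, 1, 5, 6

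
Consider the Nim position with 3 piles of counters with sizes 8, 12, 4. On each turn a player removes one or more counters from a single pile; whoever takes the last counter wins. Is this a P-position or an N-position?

P-position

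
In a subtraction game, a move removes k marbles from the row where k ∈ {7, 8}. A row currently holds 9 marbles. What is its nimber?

Build the Grundy sequence with g(k) = mex{g(k−s) : s ∈ {7, 8}, s ≤ k}:
k:     0  1  2  3  4  5  6  7  8  9
g(k):  0  0  0  0  0  0  0  1  1  1
So g(9) = 1.

1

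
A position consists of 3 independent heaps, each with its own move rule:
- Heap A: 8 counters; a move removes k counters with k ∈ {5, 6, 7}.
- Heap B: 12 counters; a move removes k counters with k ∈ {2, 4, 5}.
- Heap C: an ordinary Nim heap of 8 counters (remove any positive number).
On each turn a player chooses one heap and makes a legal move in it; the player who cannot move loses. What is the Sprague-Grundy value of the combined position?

For heap A, compute g(0), g(1), … with moves {5, 6, 7}:
g(0) = mex{} = 0
g(1) = mex{} = 0
g(2) = mex{} = 0
g(3) = mex{} = 0
g(4) = mex{} = 0
g(5) = mex{0} = 1
g(6) = mex{0} = 1
g(7) = mex{0} = 1
g(8) = mex{0} = 1
So g(8) = 1.
Build the Grundy sequence for heap B with g(k) = mex{g(k−s) : s ∈ {2, 4, 5}, s ≤ k}:
k:     0  1  2  3  4  5  6  7  8  9 10 11 12
g(k):  0  0  1  1  2  2  3  0  0  1  1  2  2
So g(12) = 2.
Heap C is a plain Nim heap of size 8, so its Grundy value is 8.
By the Sprague-Grundy theorem, the Grundy value of a sum of independent games is the XOR of the component values.
Combined value = 1 XOR 2 XOR 8 = 11.

11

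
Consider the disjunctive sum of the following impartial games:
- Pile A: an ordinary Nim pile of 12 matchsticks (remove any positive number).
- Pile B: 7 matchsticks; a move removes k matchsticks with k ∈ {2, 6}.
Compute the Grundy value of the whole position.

13

Pile A is a plain Nim pile of size 12, so its Grundy value is 12.
For pile B, compute g(0), g(1), … with moves {2, 6}:
g(0) = mex{} = 0
g(1) = mex{} = 0
g(2) = mex{0} = 1
g(3) = mex{0} = 1
g(4) = mex{1} = 0
g(5) = mex{1} = 0
g(6) = mex{0} = 1
g(7) = mex{0} = 1
So g(7) = 1.
The value of a disjunctive sum is the nim-sum of the parts.
Combined value = 12 ⊕ 1 = 13.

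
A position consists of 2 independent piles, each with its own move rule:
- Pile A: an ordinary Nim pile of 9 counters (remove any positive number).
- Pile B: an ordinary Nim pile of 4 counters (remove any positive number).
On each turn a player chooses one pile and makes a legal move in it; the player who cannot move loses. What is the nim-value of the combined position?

13

Pile A is a plain Nim pile of size 9, so its Grundy value is 9.
Pile B is a plain Nim pile of size 4, so its Grundy value is 4.
The value of a disjunctive sum is the nim-sum of the parts.
Combined value = 9 XOR 4 = 13.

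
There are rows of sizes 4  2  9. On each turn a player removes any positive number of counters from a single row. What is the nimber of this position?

Nim-sum: 4 XOR 2 XOR 9 = 15.

15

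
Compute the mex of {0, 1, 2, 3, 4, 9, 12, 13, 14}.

5

The values 0, 1, 2, 3, 4 are all present; 5 is the first non-negative integer missing from the set.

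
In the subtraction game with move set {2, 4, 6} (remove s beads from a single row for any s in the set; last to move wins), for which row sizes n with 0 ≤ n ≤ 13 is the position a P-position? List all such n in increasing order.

0, 1, 8, 9

Compute g(0), g(1), … for moves {2, 4, 6}:
k:     0  1  2  3  4  5  6  7  8  9 10 11 12 13
g(k):  0  0  1  1  2  2  3  3  0  0  1  1  2  2
The P-positions (g = 0) in 0..13 are 0, 1, 8, 9.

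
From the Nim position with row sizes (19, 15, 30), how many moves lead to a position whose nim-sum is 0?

Nim-sum: 19 ^ 15 ^ 30 = 2.
The overall nim-sum is X = 2. A row of size p has a winning move iff p XOR X < p (reduce it to p XOR X).
  19: 19 XOR 2 = 17 < 19 — winning move (to 17).
  15: 15 XOR 2 = 13 < 15 — winning move (to 13).
  30: 30 XOR 2 = 28 < 30 — winning move (to 28).
That gives 3 winning moves.

3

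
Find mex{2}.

0 is not in the set, so the mex is 0.

0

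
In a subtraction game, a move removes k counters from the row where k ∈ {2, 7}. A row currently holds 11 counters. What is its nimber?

Grundy values for subtraction set {2, 7}:
g(0) = mex{} = 0
g(1) = mex{} = 0
g(2) = mex{0} = 1
g(3) = mex{0} = 1
g(4) = mex{1} = 0
g(5) = mex{1} = 0
g(6) = mex{0} = 1
g(7) = mex{0} = 1
g(8) = mex{0,1} = 2
g(9) = mex{1} = 0
g(10) = mex{1,2} = 0
g(11) = mex{0} = 1
So g(11) = 1.

1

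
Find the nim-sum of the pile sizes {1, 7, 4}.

Nim-sum: 1 XOR 7 XOR 4 = 2.

2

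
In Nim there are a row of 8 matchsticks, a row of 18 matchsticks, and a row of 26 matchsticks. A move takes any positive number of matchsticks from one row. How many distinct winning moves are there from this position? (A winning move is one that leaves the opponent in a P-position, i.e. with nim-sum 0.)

0

Compute the nim-sum pairwise:
8 ^ 18 = 26
26 ^ 26 = 0
The nim-sum is already 0, so every move leaves a nonzero nim-sum — there are no winning moves.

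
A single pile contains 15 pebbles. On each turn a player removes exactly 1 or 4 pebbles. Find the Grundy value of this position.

Compute g(0), g(1), … for moves {1, 4}:
k:     0  1  2  3  4  5  6  7  8  9 10 11 12 13 14 15
g(k):  0  1  0  1  2  0  1  0  1  2  0  1  0  1  2  0
So g(15) = 0.

0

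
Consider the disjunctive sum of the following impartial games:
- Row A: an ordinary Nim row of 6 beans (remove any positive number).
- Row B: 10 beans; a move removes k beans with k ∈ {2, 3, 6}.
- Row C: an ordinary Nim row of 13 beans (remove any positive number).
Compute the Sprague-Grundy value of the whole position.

11

Row A is a plain Nim row of size 6, so its Grundy value is 6.
Grundy values for row B (subtraction set {2, 3, 6}):
k:     0  1  2  3  4  5  6  7  8  9 10
g(k):  0  0  1  1  2  0  3  1  2  0  0
So g(10) = 0.
Row C is a plain Nim row of size 13, so its Grundy value is 13.
By the Sprague-Grundy theorem, the Grundy value of a sum of independent games is the XOR of the component values.
Combined value = 6 ⊕ 0 ⊕ 13 = 11.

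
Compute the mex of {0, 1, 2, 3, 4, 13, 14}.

5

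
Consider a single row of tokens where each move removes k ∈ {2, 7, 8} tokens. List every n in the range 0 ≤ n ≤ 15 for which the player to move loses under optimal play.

0, 1, 4, 5, 10, 14, 15

Compute g(0), g(1), … for moves {2, 7, 8}:
k:     0  1  2  3  4  5  6  7  8  9 10 11 12 13 14 15
g(k):  0  0  1  1  0  0  1  1  2  2  0  3  1  2  0  0
The P-positions (g = 0) in 0..15 are 0, 1, 4, 5, 10, 14, 15.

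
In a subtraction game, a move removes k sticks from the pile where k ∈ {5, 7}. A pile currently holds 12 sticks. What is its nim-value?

Compute g(0), g(1), … for moves {5, 7}:
k:     0  1  2  3  4  5  6  7  8  9 10 11 12
g(k):  0  0  0  0  0  1  1  1  1  1  2  2  0
So g(12) = 0.

0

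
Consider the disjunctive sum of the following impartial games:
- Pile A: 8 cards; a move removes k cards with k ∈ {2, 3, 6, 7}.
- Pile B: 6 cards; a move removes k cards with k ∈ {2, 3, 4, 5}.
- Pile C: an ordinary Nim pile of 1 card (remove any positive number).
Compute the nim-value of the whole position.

0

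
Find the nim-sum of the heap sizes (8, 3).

11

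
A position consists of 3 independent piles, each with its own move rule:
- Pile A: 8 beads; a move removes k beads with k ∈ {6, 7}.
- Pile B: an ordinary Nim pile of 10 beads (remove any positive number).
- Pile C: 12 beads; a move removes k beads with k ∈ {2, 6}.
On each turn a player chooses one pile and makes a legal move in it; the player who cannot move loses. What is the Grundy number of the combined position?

Grundy values for pile A (subtraction set {6, 7}):
k:     0  1  2  3  4  5  6  7  8
g(k):  0  0  0  0  0  0  1  1  1
So g(8) = 1.
Pile B is a plain Nim pile of size 10, so its Grundy value is 10.
For pile C, compute g(0), g(1), … with moves {2, 6}:
k:     0  1  2  3  4  5  6  7  8  9 10 11 12
g(k):  0  0  1  1  0  0  1  1  0  0  1  1  0
So g(12) = 0.
By the Sprague-Grundy theorem, the Grundy value of a sum of independent games is the XOR of the component values.
Combined value = 1 ⊕ 10 ⊕ 0 = 11.

11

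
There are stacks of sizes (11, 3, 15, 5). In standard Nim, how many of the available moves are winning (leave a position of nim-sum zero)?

3

Nim-sum: 11 ^ 3 ^ 15 ^ 5 = 2.
The overall nim-sum is X = 2. A stack of size p has a winning move iff p XOR X < p (reduce it to p XOR X).
  11: 11 XOR 2 = 9 < 11 — winning move (to 9).
  3: 3 XOR 2 = 1 < 3 — winning move (to 1).
  15: 15 XOR 2 = 13 < 15 — winning move (to 13).
  5: 5 XOR 2 = 7 ≥ 5 — no move.
That gives 3 winning moves.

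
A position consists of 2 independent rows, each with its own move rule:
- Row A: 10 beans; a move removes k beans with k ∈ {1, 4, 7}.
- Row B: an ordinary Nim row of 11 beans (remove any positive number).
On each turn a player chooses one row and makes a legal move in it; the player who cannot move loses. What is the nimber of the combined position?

Grundy values for row A (subtraction set {1, 4, 7}):
g(0) = mex{} = 0
g(1) = mex{0} = 1
g(2) = mex{1} = 0
g(3) = mex{0} = 1
g(4) = mex{0,1} = 2
g(5) = mex{1,2} = 0
g(6) = mex{0} = 1
g(7) = mex{0,1} = 2
g(8) = mex{1,2} = 0
g(9) = mex{0} = 1
g(10) = mex{1} = 0
So g(10) = 0.
Row B is a plain Nim row of size 11, so its Grundy value is 11.
By the Sprague-Grundy theorem, the Grundy value of a sum of independent games is the XOR of the component values.
Combined value = 0 XOR 11 = 11.

11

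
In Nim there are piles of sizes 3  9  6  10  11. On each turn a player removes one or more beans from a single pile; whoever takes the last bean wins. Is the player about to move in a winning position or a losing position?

Compute the nim-sum pairwise:
3 XOR 9 = 10
10 XOR 6 = 12
12 XOR 10 = 6
6 XOR 11 = 13
The nim-sum is 13 ≠ 0, so this is an N-position: the player to move can win.

Winning position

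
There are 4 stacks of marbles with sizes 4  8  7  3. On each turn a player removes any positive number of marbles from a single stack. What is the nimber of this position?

Nim-sum: 4 ⊕ 8 ⊕ 7 ⊕ 3 = 8.

8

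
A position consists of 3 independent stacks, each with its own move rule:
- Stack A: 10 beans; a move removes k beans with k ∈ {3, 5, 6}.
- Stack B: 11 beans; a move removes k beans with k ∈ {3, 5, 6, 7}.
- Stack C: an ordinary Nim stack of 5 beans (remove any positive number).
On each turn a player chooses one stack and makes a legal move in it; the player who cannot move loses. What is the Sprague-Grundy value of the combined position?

5

Build the Grundy sequence for stack A with g(k) = mex{g(k−s) : s ∈ {3, 5, 6}, s ≤ k}:
g(0) = mex{} = 0
g(1) = mex{} = 0
g(2) = mex{} = 0
g(3) = mex{0} = 1
g(4) = mex{0} = 1
g(5) = mex{0} = 1
g(6) = mex{0,1} = 2
g(7) = mex{0,1} = 2
g(8) = mex{0,1} = 2
g(9) = mex{1,2} = 0
g(10) = mex{1,2} = 0
So g(10) = 0.
Grundy values for stack B (subtraction set {3, 5, 6, 7}):
k:     0  1  2  3  4  5  6  7  8  9 10 11
g(k):  0  0  0  1  1  1  2  2  2  3  0  0
So g(11) = 0.
Stack C is a plain Nim stack of size 5, so its Grundy value is 5.
By the Sprague-Grundy theorem, the Grundy value of a sum of independent games is the XOR of the component values.
Combined value = 0 XOR 0 XOR 5 = 5.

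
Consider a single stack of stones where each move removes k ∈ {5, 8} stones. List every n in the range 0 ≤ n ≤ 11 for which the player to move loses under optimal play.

Compute g(0), g(1), … for moves {5, 8}:
k:     0  1  2  3  4  5  6  7  8  9 10 11
g(k):  0  0  0  0  0  1  1  1  1  1  2  2
The P-positions (g = 0) in 0..11 are 0, 1, 2, 3, 4.

0, 1, 2, 3, 4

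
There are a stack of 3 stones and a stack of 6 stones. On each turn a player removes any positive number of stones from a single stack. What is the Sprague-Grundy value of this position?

5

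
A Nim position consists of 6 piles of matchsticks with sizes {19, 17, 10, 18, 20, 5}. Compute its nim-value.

11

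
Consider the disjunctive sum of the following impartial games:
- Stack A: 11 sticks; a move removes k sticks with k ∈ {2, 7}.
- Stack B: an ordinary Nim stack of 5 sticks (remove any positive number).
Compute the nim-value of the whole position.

Build the Grundy sequence for stack A with g(k) = mex{g(k−s) : s ∈ {2, 7}, s ≤ k}:
g(0) = mex{} = 0
g(1) = mex{} = 0
g(2) = mex{0} = 1
g(3) = mex{0} = 1
g(4) = mex{1} = 0
g(5) = mex{1} = 0
g(6) = mex{0} = 1
g(7) = mex{0} = 1
g(8) = mex{0,1} = 2
g(9) = mex{1} = 0
g(10) = mex{1,2} = 0
g(11) = mex{0} = 1
So g(11) = 1.
Stack B is a plain Nim stack of size 5, so its Grundy value is 5.
By the Sprague-Grundy theorem, the Grundy value of a sum of independent games is the XOR of the component values.
Combined value = 1 XOR 5 = 4.

4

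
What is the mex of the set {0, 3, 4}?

1

0 is in the set but 1 is not, so the mex is 1.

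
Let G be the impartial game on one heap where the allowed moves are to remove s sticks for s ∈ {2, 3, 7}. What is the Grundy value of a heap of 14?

Grundy values for subtraction set {2, 3, 7}:
g(0) = mex{} = 0
g(1) = mex{} = 0
g(2) = mex{0} = 1
g(3) = mex{0} = 1
g(4) = mex{0,1} = 2
g(5) = mex{1} = 0
g(6) = mex{1,2} = 0
g(7) = mex{0,2} = 1
g(8) = mex{0} = 1
g(9) = mex{0,1} = 2
g(10) = mex{1} = 0
g(11) = mex{1,2} = 0
g(12) = mex{0,2} = 1
g(13) = mex{0} = 1
g(14) = mex{0,1} = 2
So g(14) = 2.

2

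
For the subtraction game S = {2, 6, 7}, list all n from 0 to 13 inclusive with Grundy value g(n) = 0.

0, 1, 4, 5, 9, 13

Grundy values for subtraction set {2, 6, 7}:
k:     0  1  2  3  4  5  6  7  8  9 10 11 12 13
g(k):  0  0  1  1  0  0  1  1  2  0  3  1  2  0
The P-positions (g = 0) in 0..13 are 0, 1, 4, 5, 9, 13.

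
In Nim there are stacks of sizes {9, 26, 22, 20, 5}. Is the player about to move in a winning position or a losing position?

Winning position

Nim-sum: 9 ^ 26 ^ 22 ^ 20 ^ 5 = 20.
The nim-sum is 20 ≠ 0, so this is an N-position: the player to move can win.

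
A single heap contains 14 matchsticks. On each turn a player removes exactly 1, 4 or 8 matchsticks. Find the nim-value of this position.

Grundy values for subtraction set {1, 4, 8}:
g(0) = mex{} = 0
g(1) = mex{0} = 1
g(2) = mex{1} = 0
g(3) = mex{0} = 1
g(4) = mex{0,1} = 2
g(5) = mex{1,2} = 0
g(6) = mex{0} = 1
g(7) = mex{1} = 0
g(8) = mex{0,2} = 1
g(9) = mex{0,1} = 2
g(10) = mex{0,1,2} = 3
g(11) = mex{0,1,3} = 2
g(12) = mex{1,2} = 0
g(13) = mex{0,2} = 1
g(14) = mex{1,3} = 0
So g(14) = 0.

0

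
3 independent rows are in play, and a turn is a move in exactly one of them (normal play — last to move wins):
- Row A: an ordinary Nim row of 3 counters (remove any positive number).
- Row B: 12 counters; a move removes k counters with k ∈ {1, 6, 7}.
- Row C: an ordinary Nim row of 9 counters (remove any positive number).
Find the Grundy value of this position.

10

Row A is a plain Nim row of size 3, so its Grundy value is 3.
Build the Grundy sequence for row B with g(k) = mex{g(k−s) : s ∈ {1, 6, 7}, s ≤ k}:
k:     0  1  2  3  4  5  6  7  8  9 10 11 12
g(k):  0  1  0  1  0  1  2  3  2  3  2  3  0
So g(12) = 0.
Row C is a plain Nim row of size 9, so its Grundy value is 9.
By the Sprague-Grundy theorem, the Grundy value of a sum of independent games is the XOR of the component values.
Combined value = 3 XOR 0 XOR 9 = 10.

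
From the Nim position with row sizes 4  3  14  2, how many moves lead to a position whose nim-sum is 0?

1

Nim-sum: 4 XOR 3 XOR 14 XOR 2 = 11.
The overall nim-sum is X = 11. A row of size p has a winning move iff p XOR X < p (reduce it to p XOR X).
  4: 4 XOR 11 = 15 ≥ 4 — no move.
  3: 3 XOR 11 = 8 ≥ 3 — no move.
  14: 14 XOR 11 = 5 < 14 — winning move (to 5).
  2: 2 XOR 11 = 9 ≥ 2 — no move.
That gives 1 winning move.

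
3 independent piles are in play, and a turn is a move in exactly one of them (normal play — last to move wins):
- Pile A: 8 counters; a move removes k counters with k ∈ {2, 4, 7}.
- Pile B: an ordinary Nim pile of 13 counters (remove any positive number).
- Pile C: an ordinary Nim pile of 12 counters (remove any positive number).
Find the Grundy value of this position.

0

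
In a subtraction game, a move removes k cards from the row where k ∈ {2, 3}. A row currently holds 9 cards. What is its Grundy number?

2

Compute g(0), g(1), … for moves {2, 3}:
k:     0  1  2  3  4  5  6  7  8  9
g(k):  0  0  1  1  2  0  0  1  1  2
So g(9) = 2.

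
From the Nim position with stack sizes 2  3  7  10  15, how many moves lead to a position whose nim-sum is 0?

In binary:
  0010  (2)
  0011  (3)
  0111  (7)
  1010  (10)
  1111  (15)
  ----
  0011  (3)
The overall nim-sum is X = 3. A stack of size p has a winning move iff p XOR X < p (reduce it to p XOR X).
  2: 2 XOR 3 = 1 < 2 — winning move (to 1).
  3: 3 XOR 3 = 0 < 3 — winning move (to 0).
  7: 7 XOR 3 = 4 < 7 — winning move (to 4).
  10: 10 XOR 3 = 9 < 10 — winning move (to 9).
  15: 15 XOR 3 = 12 < 15 — winning move (to 12).
That gives 5 winning moves.

5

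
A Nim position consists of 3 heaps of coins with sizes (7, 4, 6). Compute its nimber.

5

Compute the nim-sum pairwise:
7 XOR 4 = 3
3 XOR 6 = 5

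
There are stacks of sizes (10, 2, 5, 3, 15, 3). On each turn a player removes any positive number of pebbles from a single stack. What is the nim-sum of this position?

2

Compute the nim-sum pairwise:
10 ⊕ 2 = 8
8 ⊕ 5 = 13
13 ⊕ 3 = 14
14 ⊕ 15 = 1
1 ⊕ 3 = 2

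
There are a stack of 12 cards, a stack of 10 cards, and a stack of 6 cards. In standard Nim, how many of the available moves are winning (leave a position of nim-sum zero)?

Compute the nim-sum pairwise:
12 ^ 10 = 6
6 ^ 6 = 0
The nim-sum is already 0, so every move leaves a nonzero nim-sum — there are no winning moves.

0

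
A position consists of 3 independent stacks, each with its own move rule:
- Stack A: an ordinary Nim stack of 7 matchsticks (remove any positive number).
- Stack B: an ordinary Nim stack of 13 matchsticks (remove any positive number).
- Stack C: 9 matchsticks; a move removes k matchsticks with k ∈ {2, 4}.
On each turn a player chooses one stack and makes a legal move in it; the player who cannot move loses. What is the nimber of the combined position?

11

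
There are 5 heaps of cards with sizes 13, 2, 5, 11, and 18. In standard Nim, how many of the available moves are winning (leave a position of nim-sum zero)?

Bitwise XOR of the heap sizes:
  01101  (13)
  00010  (2)
  00101  (5)
  01011  (11)
  10010  (18)
  -----
  10011  (19)
The overall nim-sum is X = 19. A heap of size p has a winning move iff p XOR X < p (reduce it to p XOR X).
  13: 13 XOR 19 = 30 ≥ 13 — no move.
  2: 2 XOR 19 = 17 ≥ 2 — no move.
  5: 5 XOR 19 = 22 ≥ 5 — no move.
  11: 11 XOR 19 = 24 ≥ 11 — no move.
  18: 18 XOR 19 = 1 < 18 — winning move (to 1).
That gives 1 winning move.

1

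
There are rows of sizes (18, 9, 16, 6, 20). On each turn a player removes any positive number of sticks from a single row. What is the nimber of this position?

Bitwise XOR of the heap sizes:
  10010  (18)
  01001  (9)
  10000  (16)
  00110  (6)
  10100  (20)
  -----
  11001  (25)

25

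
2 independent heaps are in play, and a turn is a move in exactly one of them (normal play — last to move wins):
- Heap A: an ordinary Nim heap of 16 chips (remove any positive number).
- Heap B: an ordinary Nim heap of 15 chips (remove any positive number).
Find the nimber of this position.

31

Heap A is a plain Nim heap of size 16, so its Grundy value is 16.
Heap B is a plain Nim heap of size 15, so its Grundy value is 15.
The value of a disjunctive sum is the nim-sum of the parts.
Combined value = 16 XOR 15 = 31.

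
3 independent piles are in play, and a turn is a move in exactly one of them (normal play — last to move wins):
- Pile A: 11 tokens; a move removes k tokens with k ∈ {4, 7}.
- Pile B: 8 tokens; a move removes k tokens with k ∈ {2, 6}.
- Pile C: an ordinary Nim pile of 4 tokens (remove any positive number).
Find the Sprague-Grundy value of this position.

Build the Grundy sequence for pile A with g(k) = mex{g(k−s) : s ∈ {4, 7}, s ≤ k}:
k:     0  1  2  3  4  5  6  7  8  9 10 11
g(k):  0  0  0  0  1  1  1  1  2  2  2  0
So g(11) = 0.
Build the Grundy sequence for pile B with g(k) = mex{g(k−s) : s ∈ {2, 6}, s ≤ k}:
g(0) = mex{} = 0
g(1) = mex{} = 0
g(2) = mex{0} = 1
g(3) = mex{0} = 1
g(4) = mex{1} = 0
g(5) = mex{1} = 0
g(6) = mex{0} = 1
g(7) = mex{0} = 1
g(8) = mex{1} = 0
So g(8) = 0.
Pile C is a plain Nim pile of size 4, so its Grundy value is 4.
The value of a disjunctive sum is the nim-sum of the parts.
Combined value = 0 XOR 0 XOR 4 = 4.

4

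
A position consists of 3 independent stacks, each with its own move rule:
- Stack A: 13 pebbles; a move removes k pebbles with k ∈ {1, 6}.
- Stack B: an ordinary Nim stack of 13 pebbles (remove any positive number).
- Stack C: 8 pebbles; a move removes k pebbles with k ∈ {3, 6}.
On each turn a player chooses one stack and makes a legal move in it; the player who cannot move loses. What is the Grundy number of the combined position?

13

Grundy values for stack A (subtraction set {1, 6}):
g(0) = mex{} = 0
g(1) = mex{0} = 1
g(2) = mex{1} = 0
g(3) = mex{0} = 1
g(4) = mex{1} = 0
g(5) = mex{0} = 1
g(6) = mex{0,1} = 2
g(7) = mex{1,2} = 0
g(8) = mex{0} = 1
g(9) = mex{1} = 0
g(10) = mex{0} = 1
g(11) = mex{1} = 0
g(12) = mex{0,2} = 1
g(13) = mex{0,1} = 2
So g(13) = 2.
Stack B is a plain Nim stack of size 13, so its Grundy value is 13.
Grundy values for stack C (subtraction set {3, 6}):
k:     0  1  2  3  4  5  6  7  8
g(k):  0  0  0  1  1  1  2  2  2
So g(8) = 2.
By the Sprague-Grundy theorem, the Grundy value of a sum of independent games is the XOR of the component values.
Combined value = 2 XOR 13 XOR 2 = 13.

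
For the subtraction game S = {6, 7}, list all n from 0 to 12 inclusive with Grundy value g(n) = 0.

0, 1, 2, 3, 4, 5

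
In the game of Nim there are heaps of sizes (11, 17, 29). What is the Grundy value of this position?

7

Compute the nim-sum pairwise:
11 ⊕ 17 = 26
26 ⊕ 29 = 7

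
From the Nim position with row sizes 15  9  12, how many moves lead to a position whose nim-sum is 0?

3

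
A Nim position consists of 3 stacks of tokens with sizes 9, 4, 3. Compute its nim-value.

Compute the nim-sum pairwise:
9 XOR 4 = 13
13 XOR 3 = 14

14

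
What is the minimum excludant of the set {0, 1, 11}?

The values 0, 1 are all present; 2 is the first non-negative integer missing from the set.

2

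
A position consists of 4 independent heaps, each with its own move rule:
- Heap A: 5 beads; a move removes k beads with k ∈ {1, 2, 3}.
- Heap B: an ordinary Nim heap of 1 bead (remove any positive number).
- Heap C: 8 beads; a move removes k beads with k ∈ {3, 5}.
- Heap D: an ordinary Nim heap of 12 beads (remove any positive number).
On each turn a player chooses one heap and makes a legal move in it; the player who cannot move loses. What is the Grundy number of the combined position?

For heap A, compute g(0), g(1), … with moves {1, 2, 3}:
g(0) = mex{} = 0
g(1) = mex{0} = 1
g(2) = mex{0,1} = 2
g(3) = mex{0,1,2} = 3
g(4) = mex{1,2,3} = 0
g(5) = mex{0,2,3} = 1
So g(5) = 1.
Heap B is a plain Nim heap of size 1, so its Grundy value is 1.
For heap C, compute g(0), g(1), … with moves {3, 5}:
k:     0  1  2  3  4  5  6  7  8
g(k):  0  0  0  1  1  1  2  2  0
So g(8) = 0.
Heap D is a plain Nim heap of size 12, so its Grundy value is 12.
By the Sprague-Grundy theorem, the Grundy value of a sum of independent games is the XOR of the component values.
Combined value = 1 ⊕ 1 ⊕ 0 ⊕ 12 = 12.

12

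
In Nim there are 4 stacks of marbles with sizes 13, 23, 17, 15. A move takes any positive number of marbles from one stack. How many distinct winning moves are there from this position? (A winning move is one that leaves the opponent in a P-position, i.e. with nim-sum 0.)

3

Compute the nim-sum pairwise:
13 ^ 23 = 26
26 ^ 17 = 11
11 ^ 15 = 4
The overall nim-sum is X = 4. A stack of size p has a winning move iff p XOR X < p (reduce it to p XOR X).
  13: 13 XOR 4 = 9 < 13 — winning move (to 9).
  23: 23 XOR 4 = 19 < 23 — winning move (to 19).
  17: 17 XOR 4 = 21 ≥ 17 — no move.
  15: 15 XOR 4 = 11 < 15 — winning move (to 11).
That gives 3 winning moves.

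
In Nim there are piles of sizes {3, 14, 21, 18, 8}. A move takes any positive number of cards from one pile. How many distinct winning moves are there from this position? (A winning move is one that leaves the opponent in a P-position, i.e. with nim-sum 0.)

3

In binary:
  00011  (3)
  01110  (14)
  10101  (21)
  10010  (18)
  01000  (8)
  -----
  00010  (2)
The overall nim-sum is X = 2. A pile of size p has a winning move iff p XOR X < p (reduce it to p XOR X).
  3: 3 XOR 2 = 1 < 3 — winning move (to 1).
  14: 14 XOR 2 = 12 < 14 — winning move (to 12).
  21: 21 XOR 2 = 23 ≥ 21 — no move.
  18: 18 XOR 2 = 16 < 18 — winning move (to 16).
  8: 8 XOR 2 = 10 ≥ 8 — no move.
That gives 3 winning moves.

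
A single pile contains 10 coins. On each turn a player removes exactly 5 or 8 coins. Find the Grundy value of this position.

Compute g(0), g(1), … for moves {5, 8}:
k:     0  1  2  3  4  5  6  7  8  9 10
g(k):  0  0  0  0  0  1  1  1  1  1  2
So g(10) = 2.

2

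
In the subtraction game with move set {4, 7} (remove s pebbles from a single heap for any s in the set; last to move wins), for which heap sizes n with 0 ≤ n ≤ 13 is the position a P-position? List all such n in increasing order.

0, 1, 2, 3, 11, 12, 13

Build the Grundy sequence with g(k) = mex{g(k−s) : s ∈ {4, 7}, s ≤ k}:
g(0) = mex{} = 0
g(1) = mex{} = 0
g(2) = mex{} = 0
g(3) = mex{} = 0
g(4) = mex{0} = 1
g(5) = mex{0} = 1
g(6) = mex{0} = 1
g(7) = mex{0} = 1
g(8) = mex{0,1} = 2
g(9) = mex{0,1} = 2
g(10) = mex{0,1} = 2
g(11) = mex{1} = 0
g(12) = mex{1,2} = 0
g(13) = mex{1,2} = 0
The P-positions (g = 0) in 0..13 are 0, 1, 2, 3, 11, 12, 13.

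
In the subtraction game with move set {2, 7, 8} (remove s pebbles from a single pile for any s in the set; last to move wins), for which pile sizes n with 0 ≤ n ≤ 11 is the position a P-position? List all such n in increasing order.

0, 1, 4, 5, 10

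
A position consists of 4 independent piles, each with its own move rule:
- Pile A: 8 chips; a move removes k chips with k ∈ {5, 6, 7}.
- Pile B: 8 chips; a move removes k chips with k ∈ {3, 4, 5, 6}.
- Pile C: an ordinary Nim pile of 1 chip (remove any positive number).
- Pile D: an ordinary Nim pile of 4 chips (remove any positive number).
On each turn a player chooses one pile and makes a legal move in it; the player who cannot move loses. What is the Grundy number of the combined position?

Grundy values for pile A (subtraction set {5, 6, 7}):
k:     0  1  2  3  4  5  6  7  8
g(k):  0  0  0  0  0  1  1  1  1
So g(8) = 1.
Build the Grundy sequence for pile B with g(k) = mex{g(k−s) : s ∈ {3, 4, 5, 6}, s ≤ k}:
k:     0  1  2  3  4  5  6  7  8
g(k):  0  0  0  1  1  1  2  2  2
So g(8) = 2.
Pile C is a plain Nim pile of size 1, so its Grundy value is 1.
Pile D is a plain Nim pile of size 4, so its Grundy value is 4.
By the Sprague-Grundy theorem, the Grundy value of a sum of independent games is the XOR of the component values.
Combined value = 1 XOR 2 XOR 1 XOR 4 = 6.

6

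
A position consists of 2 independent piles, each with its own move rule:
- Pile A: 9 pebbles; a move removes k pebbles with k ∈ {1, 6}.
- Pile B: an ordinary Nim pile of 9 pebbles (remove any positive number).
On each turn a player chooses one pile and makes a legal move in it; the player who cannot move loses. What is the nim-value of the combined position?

For pile A, compute g(0), g(1), … with moves {1, 6}:
k:     0  1  2  3  4  5  6  7  8  9
g(k):  0  1  0  1  0  1  2  0  1  0
So g(9) = 0.
Pile B is a plain Nim pile of size 9, so its Grundy value is 9.
The value of a disjunctive sum is the nim-sum of the parts.
Combined value = 0 ⊕ 9 = 9.

9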